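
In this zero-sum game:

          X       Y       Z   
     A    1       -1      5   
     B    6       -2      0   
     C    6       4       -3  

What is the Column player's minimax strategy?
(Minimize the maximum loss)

Column should play Y, value = 4

Work:
Column player minimizes Row's maximum payoff:
Column X: max payoff to Row = 6
Column Y: max payoff to Row = 4
Column Z: max payoff to Row = 5
Minimum is 4, achieved by column Y.
Minimax strategy: Y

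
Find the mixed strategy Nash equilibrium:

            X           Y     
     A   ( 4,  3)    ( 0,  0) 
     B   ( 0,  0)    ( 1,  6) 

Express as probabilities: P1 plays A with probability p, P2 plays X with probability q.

p = 0.6667, q = 0.2

Work:
Find probabilities that make opponent indifferent:
P2 chooses q to make P1 indifferent between A and B
P1 chooses p to make P2 indifferent between X and Y
Mixed NE: P1 plays (A: 0.6667, B: 0.3333), P2 plays (X: 0.2, Y: 0.8)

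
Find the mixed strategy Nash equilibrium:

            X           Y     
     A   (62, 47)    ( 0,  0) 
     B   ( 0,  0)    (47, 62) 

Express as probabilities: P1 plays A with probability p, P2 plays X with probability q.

p = 0.5688, q = 0.4312

Work:
Find probabilities that make opponent indifferent:
P2 chooses q to make P1 indifferent between A and B
P1 chooses p to make P2 indifferent between X and Y
Mixed NE: P1 plays (A: 0.5688, B: 0.4312), P2 plays (X: 0.4312, Y: 0.5688)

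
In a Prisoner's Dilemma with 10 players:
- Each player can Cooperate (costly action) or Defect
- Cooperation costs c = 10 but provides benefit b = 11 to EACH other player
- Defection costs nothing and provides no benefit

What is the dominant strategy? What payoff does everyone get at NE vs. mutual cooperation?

Dominant: Defect; NE payoff = 0; Coop payoff = 89

Work:
Defect dominates (saves cost c = 10, benefit to others is external)
NE: All defect → everyone gets 0
If all cooperate: each receives (9)×11 - 10 = 89
Social dilemma: 89 > 0 but NE gives 0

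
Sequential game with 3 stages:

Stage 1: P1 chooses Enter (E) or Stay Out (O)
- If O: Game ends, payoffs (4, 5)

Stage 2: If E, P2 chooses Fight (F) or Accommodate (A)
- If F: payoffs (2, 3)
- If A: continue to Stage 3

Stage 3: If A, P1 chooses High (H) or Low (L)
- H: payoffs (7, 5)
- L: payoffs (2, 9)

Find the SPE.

SPE: (E, A, H); Outcome (7, 5)

Work:
Stage 3: P1 chooses H (7 vs 2)
Stage 2: P2: F->3, A->5 (anticipating H). Choose A
Stage 1: P1: O->4, E->7 (anticipating A, H). Choose E
SPE path: E -> A -> H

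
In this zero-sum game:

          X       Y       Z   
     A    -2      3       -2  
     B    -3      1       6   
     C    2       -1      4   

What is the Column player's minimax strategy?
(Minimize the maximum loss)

Column should play X, value = 2

Work:
Column player minimizes Row's maximum payoff:
Column X: max payoff to Row = 2
Column Y: max payoff to Row = 3
Column Z: max payoff to Row = 6
Minimum is 2, achieved by column X.
Minimax strategy: X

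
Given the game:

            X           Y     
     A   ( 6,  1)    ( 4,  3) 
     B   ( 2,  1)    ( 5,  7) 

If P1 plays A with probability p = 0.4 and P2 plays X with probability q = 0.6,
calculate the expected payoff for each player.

E[P1] = 4.0, E[P2] = 2.76

Work:
E[P1] = p·q·π₁(A,X) + p·(1-q)·π₁(A,Y) + (1-p)·q·π₁(B,X) + (1-p)·(1-q)·π₁(B,Y)
= 0.4·0.6·6 + 0.4·0.4·4 + 0.6·0.6·2 + 0.6·0.4·5
= 4.0

E[P2] = 2.76 (similar calculation)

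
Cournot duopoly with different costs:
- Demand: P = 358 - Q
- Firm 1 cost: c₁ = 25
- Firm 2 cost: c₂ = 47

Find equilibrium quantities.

q₁* = 118.33, q₂* = 96.33

Work:
Reaction: q₁ = (358 - 25 - q₂)/2
Reaction: q₂ = (358 - 47 - q₁)/2
Solve simultaneously:
q₁* = (358 - 2×25 + 47)/3 = 118.33
q₂* = (358 - 2×47 + 25)/3 = 96.33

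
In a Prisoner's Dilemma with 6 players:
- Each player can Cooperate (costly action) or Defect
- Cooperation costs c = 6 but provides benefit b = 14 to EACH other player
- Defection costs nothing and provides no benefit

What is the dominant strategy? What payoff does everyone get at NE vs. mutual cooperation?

Dominant: Defect; NE payoff = 0; Coop payoff = 64

Work:
Defect dominates (saves cost c = 6, benefit to others is external)
NE: All defect → everyone gets 0
If all cooperate: each receives (5)×14 - 6 = 64
Social dilemma: 64 > 0 but NE gives 0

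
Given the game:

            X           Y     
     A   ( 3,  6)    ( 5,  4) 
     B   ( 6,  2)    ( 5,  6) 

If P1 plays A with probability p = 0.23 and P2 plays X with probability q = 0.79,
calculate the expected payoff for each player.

E[P1] = 5.2449, E[P2] = 3.4702

Work:
E[P1] = p·q·π₁(A,X) + p·(1-q)·π₁(A,Y) + (1-p)·q·π₁(B,X) + (1-p)·(1-q)·π₁(B,Y)
= 0.23·0.79·3 + 0.23·0.21·5 + 0.77·0.79·6 + 0.77·0.21·5
= 5.2449

E[P2] = 3.4702 (similar calculation)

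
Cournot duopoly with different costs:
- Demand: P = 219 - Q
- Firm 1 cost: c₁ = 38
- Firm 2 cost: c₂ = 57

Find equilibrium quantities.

q₁* = 66.67, q₂* = 47.67

Work:
Reaction: q₁ = (219 - 38 - q₂)/2
Reaction: q₂ = (219 - 57 - q₁)/2
Solve simultaneously:
q₁* = (219 - 2×38 + 57)/3 = 66.67
q₂* = (219 - 2×57 + 38)/3 = 47.67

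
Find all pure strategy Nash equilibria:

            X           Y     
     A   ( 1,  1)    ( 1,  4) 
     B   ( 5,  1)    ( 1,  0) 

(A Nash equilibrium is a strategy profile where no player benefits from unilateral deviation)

Nash equilibrium: (A, Y), (B, X)

Work:
Best responses:
  P1 vs X: payoffs [1, 5] → best response B (payoff 5)
  P1 vs Y: payoffs [1, 1] → best response A/B (payoff 1)
  P2 vs A: payoffs [1, 4] → best response Y (payoff 4)
  P2 vs B: payoffs [1, 0] → best response X (payoff 1)
Mutual best responses: (A,Y), (B,X) → Nash equilibria.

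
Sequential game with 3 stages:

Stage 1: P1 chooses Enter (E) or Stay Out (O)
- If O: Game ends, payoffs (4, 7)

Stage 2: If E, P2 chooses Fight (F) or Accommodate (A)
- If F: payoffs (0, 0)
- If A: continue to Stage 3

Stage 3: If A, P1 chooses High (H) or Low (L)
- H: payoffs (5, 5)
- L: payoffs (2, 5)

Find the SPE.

SPE: (E, A, H); Outcome (5, 5)

Work:
Stage 3: P1 chooses H (5 vs 2)
Stage 2: P2: F->0, A->5 (anticipating H). Choose A
Stage 1: P1: O->4, E->5 (anticipating A, H). Choose E
SPE path: E -> A -> H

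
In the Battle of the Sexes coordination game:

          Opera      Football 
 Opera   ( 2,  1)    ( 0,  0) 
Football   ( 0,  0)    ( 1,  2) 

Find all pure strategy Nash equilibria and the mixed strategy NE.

Pure NE: (Opera, Opera) and (Football, Football); Mixed NE: p = 0.6667, q = 0.3333

Work:
Check pure NE:
(Opera, Opera): (2, 1) - no unilateral deviation beneficial
(Football, Football): (1, 2) - no unilateral deviation beneficial
Mixed NE: P1 plays Opera with p = 0.6667, P2 plays Opera with q = 0.3333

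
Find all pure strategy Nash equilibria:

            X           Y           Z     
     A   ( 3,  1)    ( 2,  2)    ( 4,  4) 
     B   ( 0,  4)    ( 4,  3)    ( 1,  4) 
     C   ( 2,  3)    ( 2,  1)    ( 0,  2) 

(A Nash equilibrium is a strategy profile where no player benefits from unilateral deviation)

Nash equilibrium: (A, Z)

Work:
Best responses:
  P1 vs X: payoffs [3, 0, 2] → best response A (payoff 3)
  P1 vs Y: payoffs [2, 4, 2] → best response B (payoff 4)
  P1 vs Z: payoffs [4, 1, 0] → best response A (payoff 4)
  P2 vs A: payoffs [1, 2, 4] → best response Z (payoff 4)
  P2 vs B: payoffs [4, 3, 4] → best response X/Z (payoff 4)
  P2 vs C: payoffs [3, 1, 2] → best response X (payoff 3)
Mutual best responses: (A,Z) → Nash equilibria.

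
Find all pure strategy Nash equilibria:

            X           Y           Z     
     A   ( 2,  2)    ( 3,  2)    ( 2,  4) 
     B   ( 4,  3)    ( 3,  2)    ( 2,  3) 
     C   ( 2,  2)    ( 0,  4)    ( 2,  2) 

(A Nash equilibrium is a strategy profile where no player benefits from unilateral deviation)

Nash equilibrium: (A, Z), (B, X), (B, Z)

Work:
Best responses:
  P1 vs X: payoffs [2, 4, 2] → best response B (payoff 4)
  P1 vs Y: payoffs [3, 3, 0] → best response A/B (payoff 3)
  P1 vs Z: payoffs [2, 2, 2] → best response A/B/C (payoff 2)
  P2 vs A: payoffs [2, 2, 4] → best response Z (payoff 4)
  P2 vs B: payoffs [3, 2, 3] → best response X/Z (payoff 3)
  P2 vs C: payoffs [2, 4, 2] → best response Y (payoff 4)
Mutual best responses: (A,Z), (B,X), (B,Z) → Nash equilibria.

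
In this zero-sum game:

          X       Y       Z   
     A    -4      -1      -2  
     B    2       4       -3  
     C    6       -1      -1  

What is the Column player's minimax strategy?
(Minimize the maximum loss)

Column should play Z, value = -1

Work:
Column player minimizes Row's maximum payoff:
Column X: max payoff to Row = 6
Column Y: max payoff to Row = 4
Column Z: max payoff to Row = -1
Minimum is -1, achieved by column Z.
Minimax strategy: Z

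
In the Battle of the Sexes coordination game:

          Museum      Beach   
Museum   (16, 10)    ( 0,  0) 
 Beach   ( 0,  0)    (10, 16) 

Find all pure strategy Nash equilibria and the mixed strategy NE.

Pure NE: (Museum, Museum) and (Beach, Beach); Mixed NE: p = 0.6154, q = 0.3846

Work:
Check pure NE:
(Museum, Museum): (16, 10) - no unilateral deviation beneficial
(Beach, Beach): (10, 16) - no unilateral deviation beneficial
Mixed NE: P1 plays Museum with p = 0.6154, P2 plays Museum with q = 0.3846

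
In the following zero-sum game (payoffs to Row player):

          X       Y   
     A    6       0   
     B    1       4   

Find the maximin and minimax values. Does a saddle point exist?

Maximin = 1, Minimax = 4, Saddle: False

Work:
Row minimums: [0, 1] → maximin = 1
Column maximums: [6, 4] → minimax = 4
No saddle point (maximin ≠ minimax). Mixed strategy needed.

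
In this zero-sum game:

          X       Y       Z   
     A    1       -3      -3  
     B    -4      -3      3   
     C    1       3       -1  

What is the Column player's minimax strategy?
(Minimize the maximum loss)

Column should play X, value = 1

Work:
Column player minimizes Row's maximum payoff:
Column X: max payoff to Row = 1
Column Y: max payoff to Row = 3
Column Z: max payoff to Row = 3
Minimum is 1, achieved by column X.
Minimax strategy: X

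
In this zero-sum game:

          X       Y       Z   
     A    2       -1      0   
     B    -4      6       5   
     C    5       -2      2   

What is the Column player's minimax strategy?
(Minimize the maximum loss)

Column should play X or Z (all achieve the minimum), value = 5

Work:
Column player minimizes Row's maximum payoff:
Column X: max payoff to Row = 5
Column Y: max payoff to Row = 6
Column Z: max payoff to Row = 5
Minimum is 5, achieved by columns X, Z (tied).
Each of X or Z is a minimax strategy.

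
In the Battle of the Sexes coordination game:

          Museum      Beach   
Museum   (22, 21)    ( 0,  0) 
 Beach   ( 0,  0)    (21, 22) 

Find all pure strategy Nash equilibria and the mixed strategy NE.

Pure NE: (Museum, Museum) and (Beach, Beach); Mixed NE: p = 0.5116, q = 0.4884

Work:
Check pure NE:
(Museum, Museum): (22, 21) - no unilateral deviation beneficial
(Beach, Beach): (21, 22) - no unilateral deviation beneficial
Mixed NE: P1 plays Museum with p = 0.5116, P2 plays Museum with q = 0.4884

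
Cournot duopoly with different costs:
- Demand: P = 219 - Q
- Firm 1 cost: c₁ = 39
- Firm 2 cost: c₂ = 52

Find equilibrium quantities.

q₁* = 64.33, q₂* = 51.33

Work:
Reaction: q₁ = (219 - 39 - q₂)/2
Reaction: q₂ = (219 - 52 - q₁)/2
Solve simultaneously:
q₁* = (219 - 2×39 + 52)/3 = 64.33
q₂* = (219 - 2×52 + 39)/3 = 51.33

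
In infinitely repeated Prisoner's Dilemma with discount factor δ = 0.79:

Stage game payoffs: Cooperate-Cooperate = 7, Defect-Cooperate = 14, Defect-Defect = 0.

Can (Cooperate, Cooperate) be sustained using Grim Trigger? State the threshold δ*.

δ* = 0.5; since δ = 0.79 ≥ 0.5, cooperation can be sustained

Work:
For Grim Trigger:
Cooperate forever: 7/(1-δ)
Defect then punished: 14 + 0·δ/(1-δ)
Need: 7/(1-δ) ≥ 14 + 0·δ/(1-δ)
Solving: δ ≥ (T-R)/(T-P) = (14-7)/(14-0) = 0.5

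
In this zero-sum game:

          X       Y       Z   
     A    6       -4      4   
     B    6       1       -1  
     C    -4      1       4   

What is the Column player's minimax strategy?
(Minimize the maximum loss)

Column should play Y, value = 1

Work:
Column player minimizes Row's maximum payoff:
Column X: max payoff to Row = 6
Column Y: max payoff to Row = 1
Column Z: max payoff to Row = 4
Minimum is 1, achieved by column Y.
Minimax strategy: Y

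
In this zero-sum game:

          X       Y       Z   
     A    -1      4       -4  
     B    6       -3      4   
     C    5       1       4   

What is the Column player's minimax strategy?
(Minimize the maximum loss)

Column should play Y or Z (all achieve the minimum), value = 4

Work:
Column player minimizes Row's maximum payoff:
Column X: max payoff to Row = 6
Column Y: max payoff to Row = 4
Column Z: max payoff to Row = 4
Minimum is 4, achieved by columns Y, Z (tied).
Each of Y or Z is a minimax strategy.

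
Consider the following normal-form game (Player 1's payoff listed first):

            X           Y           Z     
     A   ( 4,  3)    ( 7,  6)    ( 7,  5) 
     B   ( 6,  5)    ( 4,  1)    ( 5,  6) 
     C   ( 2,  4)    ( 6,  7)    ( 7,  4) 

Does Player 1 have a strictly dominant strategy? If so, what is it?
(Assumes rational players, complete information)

No strictly dominant strategy exists for Player 1

Work:
A strategy strictly dominates another if it gives a strictly higher payoff against every opponent action. Compare each pair of P1's strategies column-by-column:
  A vs B: [4 vs 6, 7 vs 4, 7 vs 5] → A does not strictly dominate B (column X: 4 ≤ 6)
  A vs C: [4 vs 2, 7 vs 6, 7 vs 7] → A does not strictly dominate C (column Z: 7 ≤ 7)
  B vs A: [6 vs 4, 4 vs 7, 5 vs 7] → B does not strictly dominate A (column Y: 4 ≤ 7)
  B vs C: [6 vs 2, 4 vs 6, 5 vs 7] → B does not strictly dominate C (column Y: 4 ≤ 6)
  C vs A: [2 vs 4, 6 vs 7, 7 vs 7] → C does not strictly dominate A (column X: 2 ≤ 4)
  C vs B: [2 vs 6, 6 vs 4, 7 vs 5] → C does not strictly dominate B (column X: 2 ≤ 6)
No single strategy strictly dominates all others → no strictly dominant strategy.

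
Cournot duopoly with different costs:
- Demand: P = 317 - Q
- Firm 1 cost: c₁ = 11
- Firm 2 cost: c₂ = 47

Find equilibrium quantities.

q₁* = 114.0, q₂* = 78.0

Work:
Reaction: q₁ = (317 - 11 - q₂)/2
Reaction: q₂ = (317 - 47 - q₁)/2
Solve simultaneously:
q₁* = (317 - 2×11 + 47)/3 = 114.0
q₂* = (317 - 2×47 + 11)/3 = 78.0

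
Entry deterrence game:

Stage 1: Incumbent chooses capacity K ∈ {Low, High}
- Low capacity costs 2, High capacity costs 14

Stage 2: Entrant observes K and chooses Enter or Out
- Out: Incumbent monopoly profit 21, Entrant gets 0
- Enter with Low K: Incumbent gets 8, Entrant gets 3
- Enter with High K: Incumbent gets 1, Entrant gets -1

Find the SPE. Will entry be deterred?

SPE: (High, Enter|Low, Out|High); Entry deterred. Incumbent net profit = 7

Work:
After Low K: Entrant enters (3 > 0)
After High K: Entrant stays out (-1 < 0)
Incumbent: Low → 8−2=6, High → 21−14=7
Incumbent chooses High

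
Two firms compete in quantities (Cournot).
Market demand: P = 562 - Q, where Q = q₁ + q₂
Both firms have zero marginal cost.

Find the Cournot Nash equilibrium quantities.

q₁* = q₂* = 187.33; P* = 187.33

Work:
Profit: π_i = P·q_i = (a - q_i - q_j)·q_i
FOC: ∂π_i/∂q_i = a - 2q_i - q_j = 0
Reaction function: q_i = (562 - q_j)/2
Symmetry: q* = 562/3 = 187.33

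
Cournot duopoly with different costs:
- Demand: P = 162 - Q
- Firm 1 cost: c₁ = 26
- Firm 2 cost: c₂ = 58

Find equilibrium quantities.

q₁* = 56.0, q₂* = 24.0

Work:
Reaction: q₁ = (162 - 26 - q₂)/2
Reaction: q₂ = (162 - 58 - q₁)/2
Solve simultaneously:
q₁* = (162 - 2×26 + 58)/3 = 56.0
q₂* = (162 - 2×58 + 26)/3 = 24.0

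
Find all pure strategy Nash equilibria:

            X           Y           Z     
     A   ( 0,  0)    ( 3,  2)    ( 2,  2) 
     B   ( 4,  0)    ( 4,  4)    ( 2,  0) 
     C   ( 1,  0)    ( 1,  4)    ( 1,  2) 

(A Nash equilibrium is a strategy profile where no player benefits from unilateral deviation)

Nash equilibrium: (A, Z), (B, Y)

Work:
Best responses:
  P1 vs X: payoffs [0, 4, 1] → best response B (payoff 4)
  P1 vs Y: payoffs [3, 4, 1] → best response B (payoff 4)
  P1 vs Z: payoffs [2, 2, 1] → best response A/B (payoff 2)
  P2 vs A: payoffs [0, 2, 2] → best response Y/Z (payoff 2)
  P2 vs B: payoffs [0, 4, 0] → best response Y (payoff 4)
  P2 vs C: payoffs [0, 4, 2] → best response Y (payoff 4)
Mutual best responses: (A,Z), (B,Y) → Nash equilibria.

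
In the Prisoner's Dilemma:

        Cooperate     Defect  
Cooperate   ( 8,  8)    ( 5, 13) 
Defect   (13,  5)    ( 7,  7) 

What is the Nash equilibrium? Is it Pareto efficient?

(Defect, Defect) is NE; not Pareto efficient

Work:
Defect dominates Cooperate for both players:
If P2 cooperates: Defect (13) > Cooperate (8)
If P2 defects: Defect (7) > Cooperate (5)
NE: (Defect, Defect) with payoff (7, 7)
But (Cooperate, Cooperate) = (8, 8) Pareto dominates (7, 7)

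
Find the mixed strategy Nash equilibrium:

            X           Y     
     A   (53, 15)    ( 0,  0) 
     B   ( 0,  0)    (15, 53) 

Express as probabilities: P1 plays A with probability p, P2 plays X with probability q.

p = 0.7794, q = 0.2206

Work:
Find probabilities that make opponent indifferent:
P2 chooses q to make P1 indifferent between A and B
P1 chooses p to make P2 indifferent between X and Y
Mixed NE: P1 plays (A: 0.7794, B: 0.2206), P2 plays (X: 0.2206, Y: 0.7794)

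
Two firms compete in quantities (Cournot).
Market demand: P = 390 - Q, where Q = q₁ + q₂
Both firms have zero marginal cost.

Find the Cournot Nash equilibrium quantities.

q₁* = q₂* = 130.0; P* = 130.0

Work:
Profit: π_i = P·q_i = (a - q_i - q_j)·q_i
FOC: ∂π_i/∂q_i = a - 2q_i - q_j = 0
Reaction function: q_i = (390 - q_j)/2
Symmetry: q* = 390/3 = 130.0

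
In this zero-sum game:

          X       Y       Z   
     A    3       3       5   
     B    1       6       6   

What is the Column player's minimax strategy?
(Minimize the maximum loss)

Column should play X, value = 3

Work:
Column player minimizes Row's maximum payoff:
Column X: max payoff to Row = 3
Column Y: max payoff to Row = 6
Column Z: max payoff to Row = 6
Minimum is 3, achieved by column X.
Minimax strategy: X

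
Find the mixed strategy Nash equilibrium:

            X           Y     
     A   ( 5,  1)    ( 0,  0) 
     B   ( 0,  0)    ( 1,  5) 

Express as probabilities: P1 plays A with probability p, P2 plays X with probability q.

p = 0.8333, q = 0.1667

Work:
Find probabilities that make opponent indifferent:
P2 chooses q to make P1 indifferent between A and B
P1 chooses p to make P2 indifferent between X and Y
Mixed NE: P1 plays (A: 0.8333, B: 0.1667), P2 plays (X: 0.1667, Y: 0.8333)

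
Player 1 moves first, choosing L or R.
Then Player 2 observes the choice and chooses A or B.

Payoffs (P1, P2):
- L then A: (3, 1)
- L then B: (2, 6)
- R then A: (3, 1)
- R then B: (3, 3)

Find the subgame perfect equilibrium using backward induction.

P1 plays R, P2 plays B after L and B after R; Payoff (3, 3)

Work:
Backward induction:
After L: P2 chooses B → P1 gets 2
After R: P2 chooses B → P1 gets 3
P1 chooses R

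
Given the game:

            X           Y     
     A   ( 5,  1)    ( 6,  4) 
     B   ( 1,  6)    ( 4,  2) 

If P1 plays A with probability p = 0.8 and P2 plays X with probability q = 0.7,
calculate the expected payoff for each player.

E[P1] = 4.62, E[P2] = 2.48

Work:
E[P1] = p·q·π₁(A,X) + p·(1-q)·π₁(A,Y) + (1-p)·q·π₁(B,X) + (1-p)·(1-q)·π₁(B,Y)
= 0.8·0.7·5 + 0.8·0.3·6 + 0.2·0.7·1 + 0.2·0.3·4
= 4.62

E[P2] = 2.48 (similar calculation)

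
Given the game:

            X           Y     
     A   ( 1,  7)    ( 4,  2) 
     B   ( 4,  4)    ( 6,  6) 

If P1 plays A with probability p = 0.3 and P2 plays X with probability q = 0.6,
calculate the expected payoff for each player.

E[P1] = 4.02, E[P2] = 4.86

Work:
E[P1] = p·q·π₁(A,X) + p·(1-q)·π₁(A,Y) + (1-p)·q·π₁(B,X) + (1-p)·(1-q)·π₁(B,Y)
= 0.3·0.6·1 + 0.3·0.4·4 + 0.7·0.6·4 + 0.7·0.4·6
= 4.02

E[P2] = 4.86 (similar calculation)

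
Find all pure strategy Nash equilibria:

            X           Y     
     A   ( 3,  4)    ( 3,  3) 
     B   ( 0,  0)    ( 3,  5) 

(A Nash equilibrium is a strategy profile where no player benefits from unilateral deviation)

Nash equilibrium: (A, X), (B, Y)

Work:
Best responses:
  P1 vs X: payoffs [3, 0] → best response A (payoff 3)
  P1 vs Y: payoffs [3, 3] → best response A/B (payoff 3)
  P2 vs A: payoffs [4, 3] → best response X (payoff 4)
  P2 vs B: payoffs [0, 5] → best response Y (payoff 5)
Mutual best responses: (A,X), (B,Y) → Nash equilibria.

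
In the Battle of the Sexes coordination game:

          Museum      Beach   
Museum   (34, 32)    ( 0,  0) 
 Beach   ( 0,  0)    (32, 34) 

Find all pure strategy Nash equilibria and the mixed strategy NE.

Pure NE: (Museum, Museum) and (Beach, Beach); Mixed NE: p = 0.5152, q = 0.4848

Work:
Check pure NE:
(Museum, Museum): (34, 32) - no unilateral deviation beneficial
(Beach, Beach): (32, 34) - no unilateral deviation beneficial
Mixed NE: P1 plays Museum with p = 0.5152, P2 plays Museum with q = 0.4848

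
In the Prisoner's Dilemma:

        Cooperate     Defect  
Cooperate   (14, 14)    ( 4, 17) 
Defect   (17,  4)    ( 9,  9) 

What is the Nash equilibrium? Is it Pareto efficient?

(Defect, Defect) is NE; not Pareto efficient

Work:
Defect dominates Cooperate for both players:
If P2 cooperates: Defect (17) > Cooperate (14)
If P2 defects: Defect (9) > Cooperate (4)
NE: (Defect, Defect) with payoff (9, 9)
But (Cooperate, Cooperate) = (14, 14) Pareto dominates (9, 9)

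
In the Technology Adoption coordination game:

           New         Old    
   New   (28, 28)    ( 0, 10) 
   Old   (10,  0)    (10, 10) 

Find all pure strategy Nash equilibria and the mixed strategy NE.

Pure NE: (New, New) and (Old, Old); Mixed NE: p = 0.3571, q = 0.3571

Work:
Check pure NE:
(New, New): (28, 28) - no unilateral deviation beneficial
(Old, Old): (10, 10) - no unilateral deviation beneficial
Mixed NE: P1 plays New with p = 0.3571, P2 plays New with q = 0.3571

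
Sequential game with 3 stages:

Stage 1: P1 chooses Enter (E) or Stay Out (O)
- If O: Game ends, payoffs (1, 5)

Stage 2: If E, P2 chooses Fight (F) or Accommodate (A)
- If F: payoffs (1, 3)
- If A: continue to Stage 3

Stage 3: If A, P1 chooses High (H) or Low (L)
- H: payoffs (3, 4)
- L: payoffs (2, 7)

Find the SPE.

SPE: (E, A, H); Outcome (3, 4)

Work:
Stage 3: P1 chooses H (3 vs 2)
Stage 2: P2: F->3, A->4 (anticipating H). Choose A
Stage 1: P1: O->1, E->3 (anticipating A, H). Choose E
SPE path: E -> A -> H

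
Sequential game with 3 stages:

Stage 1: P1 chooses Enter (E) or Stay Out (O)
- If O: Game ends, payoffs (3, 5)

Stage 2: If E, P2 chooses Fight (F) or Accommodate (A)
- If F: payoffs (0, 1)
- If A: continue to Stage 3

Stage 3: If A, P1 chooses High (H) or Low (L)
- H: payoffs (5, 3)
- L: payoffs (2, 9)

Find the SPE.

SPE: (E, A, H); Outcome (5, 3)

Work:
Stage 3: P1 chooses H (5 vs 2)
Stage 2: P2: F->1, A->3 (anticipating H). Choose A
Stage 1: P1: O->3, E->5 (anticipating A, H). Choose E
SPE path: E -> A -> H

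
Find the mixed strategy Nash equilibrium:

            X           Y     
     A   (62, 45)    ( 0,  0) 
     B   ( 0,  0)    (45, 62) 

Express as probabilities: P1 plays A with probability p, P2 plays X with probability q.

p = 0.5794, q = 0.4206

Work:
Find probabilities that make opponent indifferent:
P2 chooses q to make P1 indifferent between A and B
P1 chooses p to make P2 indifferent between X and Y
Mixed NE: P1 plays (A: 0.5794, B: 0.4206), P2 plays (X: 0.4206, Y: 0.5794)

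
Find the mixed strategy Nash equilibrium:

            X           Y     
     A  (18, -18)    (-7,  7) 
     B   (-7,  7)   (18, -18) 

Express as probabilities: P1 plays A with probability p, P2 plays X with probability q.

p = 0.5, q = 0.5

Work:
Find probabilities that make opponent indifferent:
P2 chooses q to make P1 indifferent between A and B
P1 chooses p to make P2 indifferent between X and Y
Mixed NE: P1 plays (A: 0.5, B: 0.5), P2 plays (X: 0.5, Y: 0.5)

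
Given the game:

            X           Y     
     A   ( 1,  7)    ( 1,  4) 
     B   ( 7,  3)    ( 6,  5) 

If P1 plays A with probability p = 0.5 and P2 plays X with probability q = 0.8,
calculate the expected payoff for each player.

E[P1] = 3.9, E[P2] = 4.9

Work:
E[P1] = p·q·π₁(A,X) + p·(1-q)·π₁(A,Y) + (1-p)·q·π₁(B,X) + (1-p)·(1-q)·π₁(B,Y)
= 0.5·0.8·1 + 0.5·0.2·1 + 0.5·0.8·7 + 0.5·0.2·6
= 3.9

E[P2] = 4.9 (similar calculation)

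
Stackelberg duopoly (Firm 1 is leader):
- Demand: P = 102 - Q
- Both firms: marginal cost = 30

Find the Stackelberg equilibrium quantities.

q₁* (leader) = 36.0, q₂* (follower) = 18.0

Work:
Follower's reaction: q₂ = (a - c - q₁)/2
Leader substitutes: π₁ = q₁·(a - q₁ - (a-c-q₁)/2 - c)
FOC: q₁* = (102 - 30)/2 = 36.00
Then: q₂* = (102 - 30 - 36.0)/2 = 18.00
Leader has first-mover advantage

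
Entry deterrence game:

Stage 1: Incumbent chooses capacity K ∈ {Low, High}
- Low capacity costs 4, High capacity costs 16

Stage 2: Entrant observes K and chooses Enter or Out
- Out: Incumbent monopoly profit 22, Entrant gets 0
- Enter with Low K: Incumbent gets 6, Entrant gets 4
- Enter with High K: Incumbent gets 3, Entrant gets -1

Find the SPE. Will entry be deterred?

SPE: (High, Enter|Low, Out|High); Entry deterred. Incumbent net profit = 6

Work:
After Low K: Entrant enters (4 > 0)
After High K: Entrant stays out (-1 < 0)
Incumbent: Low → 6−4=2, High → 22−16=6
Incumbent chooses High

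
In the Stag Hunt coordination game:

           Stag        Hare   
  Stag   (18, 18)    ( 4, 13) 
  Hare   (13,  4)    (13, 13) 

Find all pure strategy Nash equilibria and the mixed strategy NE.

Pure NE: (Stag, Stag) and (Hare, Hare); Mixed NE: p = 0.6429, q = 0.6429

Work:
Check pure NE:
(Stag, Stag): (18, 18) - no unilateral deviation beneficial
(Hare, Hare): (13, 13) - no unilateral deviation beneficial
Mixed NE: P1 plays Stag with p = 0.6429, P2 plays Stag with q = 0.6429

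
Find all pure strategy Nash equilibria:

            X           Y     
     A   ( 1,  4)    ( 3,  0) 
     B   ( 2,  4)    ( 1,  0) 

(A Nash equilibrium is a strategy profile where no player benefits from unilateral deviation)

Nash equilibrium: (B, X)

Work:
Best responses:
  P1 vs X: payoffs [1, 2] → best response B (payoff 2)
  P1 vs Y: payoffs [3, 1] → best response A (payoff 3)
  P2 vs A: payoffs [4, 0] → best response X (payoff 4)
  P2 vs B: payoffs [4, 0] → best response X (payoff 4)
Mutual best responses: (B,X) → Nash equilibria.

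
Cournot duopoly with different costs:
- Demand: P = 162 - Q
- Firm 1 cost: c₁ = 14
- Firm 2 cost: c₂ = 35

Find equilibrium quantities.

q₁* = 56.33, q₂* = 35.33

Work:
Reaction: q₁ = (162 - 14 - q₂)/2
Reaction: q₂ = (162 - 35 - q₁)/2
Solve simultaneously:
q₁* = (162 - 2×14 + 35)/3 = 56.33
q₂* = (162 - 2×35 + 14)/3 = 35.33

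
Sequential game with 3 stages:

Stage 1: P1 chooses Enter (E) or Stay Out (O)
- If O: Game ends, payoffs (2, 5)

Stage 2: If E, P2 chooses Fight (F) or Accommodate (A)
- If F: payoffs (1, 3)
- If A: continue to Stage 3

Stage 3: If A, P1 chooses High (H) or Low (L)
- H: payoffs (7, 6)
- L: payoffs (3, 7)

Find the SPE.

SPE: (E, A, H); Outcome (7, 6)

Work:
Stage 3: P1 chooses H (7 vs 3)
Stage 2: P2: F->3, A->6 (anticipating H). Choose A
Stage 1: P1: O->2, E->7 (anticipating A, H). Choose E
SPE path: E -> A -> H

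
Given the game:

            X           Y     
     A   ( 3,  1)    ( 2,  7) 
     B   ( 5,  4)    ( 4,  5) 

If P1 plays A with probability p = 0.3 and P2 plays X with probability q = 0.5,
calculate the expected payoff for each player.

E[P1] = 3.9, E[P2] = 4.35

Work:
E[P1] = p·q·π₁(A,X) + p·(1-q)·π₁(A,Y) + (1-p)·q·π₁(B,X) + (1-p)·(1-q)·π₁(B,Y)
= 0.3·0.5·3 + 0.3·0.5·2 + 0.7·0.5·5 + 0.7·0.5·4
= 3.9

E[P2] = 4.35 (similar calculation)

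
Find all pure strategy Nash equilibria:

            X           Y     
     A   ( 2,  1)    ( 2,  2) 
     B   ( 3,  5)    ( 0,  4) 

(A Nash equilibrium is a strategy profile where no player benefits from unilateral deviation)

Nash equilibrium: (A, Y), (B, X)

Work:
Best responses:
  P1 vs X: payoffs [2, 3] → best response B (payoff 3)
  P1 vs Y: payoffs [2, 0] → best response A (payoff 2)
  P2 vs A: payoffs [1, 2] → best response Y (payoff 2)
  P2 vs B: payoffs [5, 4] → best response X (payoff 5)
Mutual best responses: (A,Y), (B,X) → Nash equilibria.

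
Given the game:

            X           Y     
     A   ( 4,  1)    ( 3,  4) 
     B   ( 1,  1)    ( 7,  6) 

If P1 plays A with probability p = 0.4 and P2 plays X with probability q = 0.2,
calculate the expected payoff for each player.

E[P1] = 4.76, E[P2] = 4.36

Work:
E[P1] = p·q·π₁(A,X) + p·(1-q)·π₁(A,Y) + (1-p)·q·π₁(B,X) + (1-p)·(1-q)·π₁(B,Y)
= 0.4·0.2·4 + 0.4·0.8·3 + 0.6·0.2·1 + 0.6·0.8·7
= 4.76

E[P2] = 4.36 (similar calculation)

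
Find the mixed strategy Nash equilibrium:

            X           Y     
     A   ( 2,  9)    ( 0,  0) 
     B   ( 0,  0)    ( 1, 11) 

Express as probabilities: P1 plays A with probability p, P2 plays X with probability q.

p = 0.55, q = 0.3333

Work:
Find probabilities that make opponent indifferent:
P2 chooses q to make P1 indifferent between A and B
P1 chooses p to make P2 indifferent between X and Y
Mixed NE: P1 plays (A: 0.55, B: 0.45), P2 plays (X: 0.3333, Y: 0.6667)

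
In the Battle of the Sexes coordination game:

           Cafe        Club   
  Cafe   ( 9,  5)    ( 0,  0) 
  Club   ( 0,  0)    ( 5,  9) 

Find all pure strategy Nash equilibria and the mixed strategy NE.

Pure NE: (Cafe, Cafe) and (Club, Club); Mixed NE: p = 0.6429, q = 0.3571

Work:
Check pure NE:
(Cafe, Cafe): (9, 5) - no unilateral deviation beneficial
(Club, Club): (5, 9) - no unilateral deviation beneficial
Mixed NE: P1 plays Cafe with p = 0.6429, P2 plays Cafe with q = 0.3571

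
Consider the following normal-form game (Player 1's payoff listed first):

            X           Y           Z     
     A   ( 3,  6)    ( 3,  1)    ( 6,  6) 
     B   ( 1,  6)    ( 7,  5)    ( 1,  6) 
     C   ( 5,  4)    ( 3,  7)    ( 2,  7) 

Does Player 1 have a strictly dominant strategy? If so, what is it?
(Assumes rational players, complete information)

No strictly dominant strategy exists for Player 1

Work:
A strategy strictly dominates another if it gives a strictly higher payoff against every opponent action. Compare each pair of P1's strategies column-by-column:
  A vs B: [3 vs 1, 3 vs 7, 6 vs 1] → A does not strictly dominate B (column Y: 3 ≤ 7)
  A vs C: [3 vs 5, 3 vs 3, 6 vs 2] → A does not strictly dominate C (column X: 3 ≤ 5)
  B vs A: [1 vs 3, 7 vs 3, 1 vs 6] → B does not strictly dominate A (column X: 1 ≤ 3)
  B vs C: [1 vs 5, 7 vs 3, 1 vs 2] → B does not strictly dominate C (column X: 1 ≤ 5)
  C vs A: [5 vs 3, 3 vs 3, 2 vs 6] → C does not strictly dominate A (column Y: 3 ≤ 3)
  C vs B: [5 vs 1, 3 vs 7, 2 vs 1] → C does not strictly dominate B (column Y: 3 ≤ 7)
No single strategy strictly dominates all others → no strictly dominant strategy.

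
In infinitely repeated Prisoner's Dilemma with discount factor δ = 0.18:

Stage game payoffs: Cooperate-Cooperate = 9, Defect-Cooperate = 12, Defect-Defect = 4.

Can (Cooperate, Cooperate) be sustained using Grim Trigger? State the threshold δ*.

δ* = 0.375; since δ = 0.18 < 0.375, cooperation cannot be sustained

Work:
For Grim Trigger:
Cooperate forever: 9/(1-δ)
Defect then punished: 12 + 4·δ/(1-δ)
Need: 9/(1-δ) ≥ 12 + 4·δ/(1-δ)
Solving: δ ≥ (T-R)/(T-P) = (12-9)/(12-4) = 0.375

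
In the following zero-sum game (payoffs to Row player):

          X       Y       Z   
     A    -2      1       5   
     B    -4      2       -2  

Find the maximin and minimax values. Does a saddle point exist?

Maximin = -2, Minimax = -2, Saddle: True

Work:
Row minimums: [-2, -4] → maximin = -2
Column maximums: [-2, 2, 5] → minimax = -2
Saddle point exists! Game value = -2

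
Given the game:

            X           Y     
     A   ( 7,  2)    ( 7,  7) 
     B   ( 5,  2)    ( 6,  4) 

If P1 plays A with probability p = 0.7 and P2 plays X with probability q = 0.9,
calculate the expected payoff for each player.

E[P1] = 6.43, E[P2] = 2.41

Work:
E[P1] = p·q·π₁(A,X) + p·(1-q)·π₁(A,Y) + (1-p)·q·π₁(B,X) + (1-p)·(1-q)·π₁(B,Y)
= 0.7·0.9·7 + 0.7·0.1·7 + 0.3·0.9·5 + 0.3·0.1·6
= 6.43

E[P2] = 2.41 (similar calculation)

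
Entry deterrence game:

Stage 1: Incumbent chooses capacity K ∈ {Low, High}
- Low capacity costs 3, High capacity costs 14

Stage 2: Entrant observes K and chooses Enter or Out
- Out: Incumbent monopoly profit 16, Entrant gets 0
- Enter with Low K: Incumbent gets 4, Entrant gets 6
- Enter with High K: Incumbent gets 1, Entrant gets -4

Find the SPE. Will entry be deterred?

SPE: (High, Enter|Low, Out|High); Entry deterred. Incumbent net profit = 2

Work:
After Low K: Entrant enters (6 > 0)
After High K: Entrant stays out (-4 < 0)
Incumbent: Low → 4−3=1, High → 16−14=2
Incumbent chooses High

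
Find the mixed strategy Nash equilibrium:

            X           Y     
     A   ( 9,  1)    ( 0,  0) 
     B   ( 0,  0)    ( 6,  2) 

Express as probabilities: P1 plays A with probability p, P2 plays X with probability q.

p = 0.6667, q = 0.4

Work:
Find probabilities that make opponent indifferent:
P2 chooses q to make P1 indifferent between A and B
P1 chooses p to make P2 indifferent between X and Y
Mixed NE: P1 plays (A: 0.6667, B: 0.3333), P2 plays (X: 0.4, Y: 0.6)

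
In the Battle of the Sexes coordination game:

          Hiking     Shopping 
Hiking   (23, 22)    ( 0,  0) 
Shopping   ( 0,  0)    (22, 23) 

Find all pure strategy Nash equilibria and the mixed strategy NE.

Pure NE: (Hiking, Hiking) and (Shopping, Shopping); Mixed NE: p = 0.5111, q = 0.4889

Work:
Check pure NE:
(Hiking, Hiking): (23, 22) - no unilateral deviation beneficial
(Shopping, Shopping): (22, 23) - no unilateral deviation beneficial
Mixed NE: P1 plays Hiking with p = 0.5111, P2 plays Hiking with q = 0.4889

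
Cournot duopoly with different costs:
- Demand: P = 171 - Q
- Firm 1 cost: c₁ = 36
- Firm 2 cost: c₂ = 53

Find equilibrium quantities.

q₁* = 50.67, q₂* = 33.67

Work:
Reaction: q₁ = (171 - 36 - q₂)/2
Reaction: q₂ = (171 - 53 - q₁)/2
Solve simultaneously:
q₁* = (171 - 2×36 + 53)/3 = 50.67
q₂* = (171 - 2×53 + 36)/3 = 33.67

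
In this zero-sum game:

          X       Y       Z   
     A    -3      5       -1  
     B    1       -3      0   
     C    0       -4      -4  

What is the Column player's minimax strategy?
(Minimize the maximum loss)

Column should play Z, value = 0

Work:
Column player minimizes Row's maximum payoff:
Column X: max payoff to Row = 1
Column Y: max payoff to Row = 5
Column Z: max payoff to Row = 0
Minimum is 0, achieved by column Z.
Minimax strategy: Z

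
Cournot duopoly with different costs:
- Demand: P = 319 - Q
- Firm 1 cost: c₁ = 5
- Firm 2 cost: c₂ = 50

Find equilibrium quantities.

q₁* = 119.67, q₂* = 74.67

Work:
Reaction: q₁ = (319 - 5 - q₂)/2
Reaction: q₂ = (319 - 50 - q₁)/2
Solve simultaneously:
q₁* = (319 - 2×5 + 50)/3 = 119.67
q₂* = (319 - 2×50 + 5)/3 = 74.67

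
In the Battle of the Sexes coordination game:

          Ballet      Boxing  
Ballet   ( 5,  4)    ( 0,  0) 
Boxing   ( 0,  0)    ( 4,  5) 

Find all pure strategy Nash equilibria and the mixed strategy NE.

Pure NE: (Ballet, Ballet) and (Boxing, Boxing); Mixed NE: p = 0.5556, q = 0.4444

Work:
Check pure NE:
(Ballet, Ballet): (5, 4) - no unilateral deviation beneficial
(Boxing, Boxing): (4, 5) - no unilateral deviation beneficial
Mixed NE: P1 plays Ballet with p = 0.5556, P2 plays Ballet with q = 0.4444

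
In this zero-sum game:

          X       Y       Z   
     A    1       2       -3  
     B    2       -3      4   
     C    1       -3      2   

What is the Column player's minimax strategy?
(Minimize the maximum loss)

Column should play X or Y (all achieve the minimum), value = 2

Work:
Column player minimizes Row's maximum payoff:
Column X: max payoff to Row = 2
Column Y: max payoff to Row = 2
Column Z: max payoff to Row = 4
Minimum is 2, achieved by columns X, Y (tied).
Each of X or Y is a minimax strategy.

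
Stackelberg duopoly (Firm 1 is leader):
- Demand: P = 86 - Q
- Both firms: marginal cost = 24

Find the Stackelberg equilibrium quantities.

q₁* (leader) = 31.0, q₂* (follower) = 15.5

Work:
Follower's reaction: q₂ = (a - c - q₁)/2
Leader substitutes: π₁ = q₁·(a - q₁ - (a-c-q₁)/2 - c)
FOC: q₁* = (86 - 24)/2 = 31.00
Then: q₂* = (86 - 24 - 31.0)/2 = 15.50
Leader has first-mover advantage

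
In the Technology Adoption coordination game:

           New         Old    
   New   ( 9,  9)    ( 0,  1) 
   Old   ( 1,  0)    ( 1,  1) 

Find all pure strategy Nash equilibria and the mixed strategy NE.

Pure NE: (New, New) and (Old, Old); Mixed NE: p = 0.1111, q = 0.1111

Work:
Check pure NE:
(New, New): (9, 9) - no unilateral deviation beneficial
(Old, Old): (1, 1) - no unilateral deviation beneficial
Mixed NE: P1 plays New with p = 0.1111, P2 plays New with q = 0.1111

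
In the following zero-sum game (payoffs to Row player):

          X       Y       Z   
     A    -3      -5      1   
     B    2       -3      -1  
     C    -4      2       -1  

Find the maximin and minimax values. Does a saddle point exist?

Maximin = -3, Minimax = 1, Saddle: False

Work:
Row minimums: [-5, -3, -4] → maximin = -3
Column maximums: [2, 2, 1] → minimax = 1
No saddle point (maximin ≠ minimax). Mixed strategy needed.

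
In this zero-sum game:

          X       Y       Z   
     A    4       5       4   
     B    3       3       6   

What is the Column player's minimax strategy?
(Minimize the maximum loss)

Column should play X, value = 4

Work:
Column player minimizes Row's maximum payoff:
Column X: max payoff to Row = 4
Column Y: max payoff to Row = 5
Column Z: max payoff to Row = 6
Minimum is 4, achieved by column X.
Minimax strategy: X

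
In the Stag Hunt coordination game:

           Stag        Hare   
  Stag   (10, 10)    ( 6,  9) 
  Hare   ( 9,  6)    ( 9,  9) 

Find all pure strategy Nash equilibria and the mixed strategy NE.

Pure NE: (Stag, Stag) and (Hare, Hare); Mixed NE: p = 0.75, q = 0.75

Work:
Check pure NE:
(Stag, Stag): (10, 10) - no unilateral deviation beneficial
(Hare, Hare): (9, 9) - no unilateral deviation beneficial
Mixed NE: P1 plays Stag with p = 0.75, P2 plays Stag with q = 0.75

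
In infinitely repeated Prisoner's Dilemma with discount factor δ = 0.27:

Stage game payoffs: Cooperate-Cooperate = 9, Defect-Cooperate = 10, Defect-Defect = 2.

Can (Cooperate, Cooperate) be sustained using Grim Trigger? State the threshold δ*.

δ* = 0.125; since δ = 0.27 ≥ 0.125, cooperation can be sustained

Work:
For Grim Trigger:
Cooperate forever: 9/(1-δ)
Defect then punished: 10 + 2·δ/(1-δ)
Need: 9/(1-δ) ≥ 10 + 2·δ/(1-δ)
Solving: δ ≥ (T-R)/(T-P) = (10-9)/(10-2) = 0.125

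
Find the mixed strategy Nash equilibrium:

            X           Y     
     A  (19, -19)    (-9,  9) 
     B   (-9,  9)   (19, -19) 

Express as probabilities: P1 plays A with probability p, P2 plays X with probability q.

p = 0.5, q = 0.5

Work:
Find probabilities that make opponent indifferent:
P2 chooses q to make P1 indifferent between A and B
P1 chooses p to make P2 indifferent between X and Y
Mixed NE: P1 plays (A: 0.5, B: 0.5), P2 plays (X: 0.5, Y: 0.5)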